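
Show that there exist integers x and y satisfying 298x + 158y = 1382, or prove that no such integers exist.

gcd(298, 158) = 2, and 2 divides 1382, so integer solutions exist.
Dividing through by 2 reduces the equation to 149x + 79y = 691.
Dividing repeatedly: 149 = 1·79 + 70, 79 = 1·70 + 9, 70 = 7·9 + 7, 9 = 1·7 + 2, 7 = 3·2 + 1, 2 = 2·1 + 0.
Working back up the chain: 1 = 7 − 3·2 = 7 − 3·(9 − 1·7) = −3·9 + 4·7 = −3·9 + 4·(70 − 7·9) = 4·70 − 31·9 = 4·70 − 31·(79 − 1·70) = −31·79 + 35·70 = −31·79 + 35·(149 − 1·79) = 35·149 − 66·79. So 149·35 + 79·(-66) = 1.
Times 691: 149·24185 + 79·(-45606) = 691, so (24185, -45606) solves it.
Subtracting 306·79 from x and adding 306·149 to y gives the tidier solution (11, -12).
Check: 298·11 + 158·(-12) = 3278 − 1896 = 1382. ✓

x = 11, y = -12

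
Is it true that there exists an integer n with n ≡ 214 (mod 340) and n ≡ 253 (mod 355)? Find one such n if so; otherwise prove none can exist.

Reduce both congruences modulo 5, which divides 340 and 355: they say n ≡ 214 (mod 5) and n ≡ 253 (mod 5).
These are incompatible: 214 − 253 = -39 is not divisible by 5.
Therefore no such n exists.

There is no such integer.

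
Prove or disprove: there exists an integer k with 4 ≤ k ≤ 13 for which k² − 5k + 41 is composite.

At k = 9: 9² − 5·9 + 41 = 77 = 7·11, which is composite.

k = 9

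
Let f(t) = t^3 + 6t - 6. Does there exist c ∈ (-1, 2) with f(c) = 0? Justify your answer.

Such a root exists.

f(-1) = -13 and f(2) = 14, which have opposite signs.
Since f is a polynomial it is continuous on [-1, 2].
By the Intermediate Value Theorem, f takes the value 0 somewhere in the open interval.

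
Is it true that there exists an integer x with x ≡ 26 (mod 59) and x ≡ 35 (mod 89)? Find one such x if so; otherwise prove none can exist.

x = 3684

The moduli 59 and 89 are coprime, so by the Chinese Remainder Theorem a unique solution modulo 5251 exists.
Write x = 26 + 59t and require 26 + 59t ≡ 35 (mod 89), i.e. 59t ≡ 9 (mod 89).
Note 59·86 = 5074 ≡ 1 (mod 89) (as 5074 − 1 = 57·89), so 59⁻¹ ≡ 86.
Therefore t ≡ 86·9 = 774 ≡ 62 (mod 89).
Taking t = 62 gives x = 26 + 59·62 = 3684.
Check: 3684 mod 59 = 26, 3684 mod 89 = 35. ✓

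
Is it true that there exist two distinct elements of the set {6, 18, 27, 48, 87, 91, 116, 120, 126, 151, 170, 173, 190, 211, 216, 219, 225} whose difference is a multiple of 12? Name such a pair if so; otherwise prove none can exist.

6 and 18 are such a pair.

6 mod 12 = 6 and 18 mod 12 = 6, so 18 − 6 = 12 = 1·12.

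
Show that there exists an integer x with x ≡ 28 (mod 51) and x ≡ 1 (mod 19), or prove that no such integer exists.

x = 742

gcd(51, 19) = 1, so the Chinese Remainder Theorem guarantees exactly one residue class mod 969 satisfying both.
Any solution of the first congruence is x = 28 + 51t; substituting into the second, 51t ≡ 1 − 28 ≡ 11 (mod 19).
51 ≡ 13 (mod 19), so this reads 13t ≡ 11 (mod 19). Note 13·3 = 39 ≡ 1 (mod 19) (as 39 − 1 = 2·19), so 13⁻¹ ≡ 3.
Therefore t ≡ 3·11 = 33 ≡ 14 (mod 19).
Taking t = 14 gives x = 28 + 51·14 = 742.
Verify: 742 = 14·51 + 28 and 742 = 39·19 + 1. ✓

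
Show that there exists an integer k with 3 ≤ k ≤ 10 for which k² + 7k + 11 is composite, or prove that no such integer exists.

At k = 4: 4² + 7·4 + 11 = 55 = 5·11, which is composite.

k = 4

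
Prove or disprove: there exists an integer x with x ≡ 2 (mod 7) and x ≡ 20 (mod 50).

Since 7 and 50 share no common factor, CRT says the pair of congruences has a solution (unique mod 350).
Write x = 2 + 7t and require 2 + 7t ≡ 20 (mod 50), i.e. 7t ≡ 18 (mod 50).
Note 7·43 = 301 ≡ 1 (mod 50) (as 301 − 1 = 6·50), so 7⁻¹ ≡ 43.
Therefore t ≡ 43·18 = 774 ≡ 24 (mod 50).
Taking t = 24 gives x = 2 + 7·24 = 170.
Check: 170 mod 7 = 2, 170 mod 50 = 20. ✓

x = 170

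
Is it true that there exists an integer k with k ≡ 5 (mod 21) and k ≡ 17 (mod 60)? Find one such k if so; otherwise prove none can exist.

gcd(21, 60) = 3. A simultaneous solution exists iff 5 ≡ 17 (mod 3); here 5 mod 3 = 2 = 17 mod 3, so it does.
Put k = 5 + 21t, so we need 21t ≡ 12 (mod 60), equivalently (divide by 3) 7t ≡ 4 (mod 20).
Invert 7 mod 20 by the Euclidean algorithm: 20 = 2·7 + 6, 7 = 1·6 + 1, 6 = 6·1 + 0; back-substituting, 1 = 7 − 1·6 = 7 − (20 − 2·7) = −20 + 3·7. Hence 7·3 ≡ 1, so 7⁻¹ ≡ 3 (mod 20).
Therefore t ≡ 3·4 = 12 (mod 20).
Then k = 5 + 21·12 = 257.
Verify: 257 = 12·21 + 5 and 257 = 4·60 + 17. ✓

k = 257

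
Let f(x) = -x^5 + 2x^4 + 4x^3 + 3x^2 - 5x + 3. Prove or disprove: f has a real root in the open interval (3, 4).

f(3) = 42 and f(4) = -225, which have opposite signs.
Since f is a polynomial it is continuous on [3, 4].
By the Intermediate Value Theorem, f takes the value 0 somewhere in the open interval.

Such a root exists.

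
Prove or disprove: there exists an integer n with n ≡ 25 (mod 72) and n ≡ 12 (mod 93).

No such integer exists.

Both moduli are multiples of 3 = gcd(72, 93), so any solution would satisfy n ≡ 25 and n ≡ 12 modulo 3 simultaneously.
These are incompatible: 25 − 12 = 13 is not divisible by 3.
So no integer satisfies both congruences.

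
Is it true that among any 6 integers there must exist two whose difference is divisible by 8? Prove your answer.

Try 6 consecutive integers, 11, 12, …, 16. Their remainders mod 8 are 3, 4, 5, 6, 7, 0 — pairwise different, as any 6 ≤ 8 consecutive integers have distinct residues.
The differences between them range over 1, …, 5, none of which is divisible by 8.

No; for instance {11, 12, 13, 14, 15, 16} is a counterexample.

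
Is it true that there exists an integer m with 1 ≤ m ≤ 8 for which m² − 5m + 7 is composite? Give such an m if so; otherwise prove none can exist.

At m = 7: 7² − 5·7 + 7 = 21 = 3·7, which is composite.

m = 7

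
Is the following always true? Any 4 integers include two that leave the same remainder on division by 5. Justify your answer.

No; for instance {6, 7, 8, 9} is a counterexample.

Consider the 4 integers 6, 7, 8, 9. They lie in distinct residue classes modulo 5, since 4 ≤ 5.
Hence this collection has no pair with equal remainders mod 5, disproving the claim.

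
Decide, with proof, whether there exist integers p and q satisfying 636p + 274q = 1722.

Every value of 636p + 274q is a multiple of gcd(636, 274) = 2; since 2 ∣ 1722, solutions exist.
Dividing through by 2 reduces the equation to 318p + 137q = 861.
Run the Euclidean algorithm on 318 and 137: 318 = 2·137 + 44, 137 = 3·44 + 5, 44 = 8·5 + 4, 5 = 1·4 + 1, 4 = 4·1 + 0.
Working back up the chain: 1 = 5 − 1·4 = 5 − (44 − 8·5) = −44 + 9·5 = −44 + 9·(137 − 3·44) = 9·137 − 28·44 = 9·137 − 28·(318 − 2·137) = −28·318 + 65·137. So 318·(-28) + 137·65 = 1.
Times 861: 318·(-24108) + 137·55965 = 861, so (-24108, 55965) solves it.
Adding 176·137 to p and subtracting 176·318 from q gives the tidier solution (4, -3).
Indeed 636·4 + 274·(-3) = 2544 − 822 = 1722.

p = 4, q = -3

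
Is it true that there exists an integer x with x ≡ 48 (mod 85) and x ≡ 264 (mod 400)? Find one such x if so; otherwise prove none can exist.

There is no such integer.

Reduce both congruences modulo 5, which divides 85 and 400: they say x ≡ 48 (mod 5) and x ≡ 264 (mod 5).
These are incompatible: 48 − 264 = -216 is not divisible by 5.
So no integer satisfies both congruences.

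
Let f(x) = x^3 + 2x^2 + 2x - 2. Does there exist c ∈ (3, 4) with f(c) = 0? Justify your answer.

Evaluate at the endpoints: f(3) = 49, f(4) = 102 — same sign (positive).
The derivative f'(x) = 3x^2 + 4x + 2 is a quadratic with discriminant 4² − 4·3·2 = -8 < 0; it never vanishes, so it is always positive (sign of the leading coefficient).
Hence f is strictly increasing on ℝ, and in particular on [3, 4]. A strictly monotone function with same-sign endpoint values stays positive on the whole interval, so f has no zero in (3, 4).

f has no root in that interval.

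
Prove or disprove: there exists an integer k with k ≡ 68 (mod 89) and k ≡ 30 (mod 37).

Since 89 and 37 share no common factor, CRT says the pair of congruences has a solution (unique mod 3293).
Write k = 68 + 89t and require 68 + 89t ≡ 30 (mod 37), i.e. 89t ≡ 36 (mod 37).
89 ≡ 15 (mod 37), so this reads 15t ≡ 36 (mod 37). To invert 15 modulo 37: 37 = 2·15 + 7, 15 = 2·7 + 1, 7 = 7·1 + 0, and unwinding, 1 = 15 − 2·7 = 15 − 2·(37 − 2·15) = −2·37 + 5·15. Thus 15⁻¹ ≡ 5 (mod 37).
Therefore t ≡ 5·36 = 180 ≡ 32 (mod 37).
With t = 32: k = 68 + 89·32 = 2916.
Verify: 2916 = 32·89 + 68 and 2916 = 78·37 + 30. ✓

k = 2916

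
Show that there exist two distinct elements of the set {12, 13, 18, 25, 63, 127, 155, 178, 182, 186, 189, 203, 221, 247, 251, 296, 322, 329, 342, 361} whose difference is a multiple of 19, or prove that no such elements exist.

Both 12 and 221 leave remainder 12 on division by 19; their difference 209 = 11·19 is a multiple of 19.

The pair (12, 221) works.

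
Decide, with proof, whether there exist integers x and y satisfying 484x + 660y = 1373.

gcd(484, 660) = 44, so every integer of the form 484x + 660y is a multiple of 44.
But 1373 = 44·31 + 9, so 44 ∤ 1373.
So the equation is unsolvable over ℤ.

There are no such integers.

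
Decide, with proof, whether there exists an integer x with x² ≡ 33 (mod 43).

Apply Euler's criterion with the prime 43: 33 is a quadratic residue iff 33^21 ≡ 1 (mod 43), and a non-residue iff it is ≡ −1.
Squaring successively (mod 43): 33^2 = 1089 ≡ 14; 33^4 ≡ 14² = 196 ≡ 24; 33^8 ≡ 24² = 576 ≡ 17; 33^16 ≡ 17² = 289 ≡ 31.
Since 21 = 16 + 4 + 1, 33^21 ≡ 31 · 24 · 33; multiplying out mod 43: 31·24 = 744 ≡ 13, then 13·33 = 429 ≡ 42. Thus 33^21 ≡ 42 ≡ −1 (mod 43).
The value −1 means 33 is a non-residue modulo 43, so x² ≡ 33 (mod 43) is impossible.

No such integer exists.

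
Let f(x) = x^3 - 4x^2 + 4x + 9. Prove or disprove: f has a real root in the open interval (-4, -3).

No.

f(-4) = -135 and f(-3) = -66, both negative, so a sign-change argument is unavailable; we show f keeps this sign on the whole interval.
Substitute x = -3 − u, where 0 < u < 1 on the interval. Expanding, f(-3 − u) = -u^3 - 13u^2 - 55u - 66.
The nonzero coefficients here are all negative, so for u > 0 every term is negative (or zero), and the constant term -66 is strictly negative.
So f is strictly negative on (-4, -3); no root exists in the interval.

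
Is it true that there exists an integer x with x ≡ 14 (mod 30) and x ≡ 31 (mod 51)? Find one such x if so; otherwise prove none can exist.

Reduce both congruences modulo 3, which divides 30 and 51: they say x ≡ 14 (mod 3) and x ≡ 31 (mod 3).
These are incompatible: 14 − 31 = -17 is not divisible by 3.
So no integer satisfies both congruences.

No such integer exists.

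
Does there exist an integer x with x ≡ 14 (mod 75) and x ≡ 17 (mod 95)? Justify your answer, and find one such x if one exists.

No, no such integer exists.

Both moduli are multiples of 5 = gcd(75, 95), so any solution would satisfy x ≡ 14 and x ≡ 17 modulo 5 simultaneously.
These are incompatible: 14 − 17 = -3 is not divisible by 5.
Hence the system has no solution.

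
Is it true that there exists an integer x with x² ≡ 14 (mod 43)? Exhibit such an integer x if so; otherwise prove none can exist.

x = 33

Take x = 33. Then 33² = 1089 = 25·43 + 14, so 33² ≡ 14 (mod 43).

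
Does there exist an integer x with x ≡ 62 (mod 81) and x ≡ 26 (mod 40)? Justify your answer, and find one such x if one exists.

x = 386

Since 81 and 40 share no common factor, CRT says the pair of congruences has a solution (unique mod 3240).
Any solution of the first congruence is x = 62 + 81t; substituting into the second, 81t ≡ 26 − 62 ≡ 4 (mod 40).
81 ≡ 1 (mod 40), so this reads 1t ≡ 4 (mod 40). So t ≡ 4 (mod 40).
Taking t = 4 gives x = 62 + 81·4 = 386.
Indeed 386 ≡ 62 (mod 81) and 386 ≡ 26 (mod 40).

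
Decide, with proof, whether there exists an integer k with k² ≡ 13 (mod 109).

There is no such integer.

109 is prime, so by Euler's criterion 13 is a square mod 109 iff 13^((109−1)/2) = 13^54 ≡ 1 (mod 109).
Repeated squaring mod 109: 13^2 = 169 ≡ 60; 13^4 ≡ 60² = 3600 ≡ 3; 13^8 ≡ 3² = 9 ≡ 9; 13^16 ≡ 9² = 81 ≡ 81; 13^32 ≡ 81² = 6561 ≡ 21.
Since 54 = 32 + 16 + 4 + 2, 13^54 ≡ 21 · 81 · 3 · 60; multiplying out mod 109: 21·81 = 1701 ≡ 66, then 66·3 = 198 ≡ 89, then 89·60 = 5340 ≡ 108. Thus 13^54 ≡ 108 ≡ −1 (mod 109).
The value −1 means 13 is a non-residue modulo 109, so k² ≡ 13 (mod 109) is impossible.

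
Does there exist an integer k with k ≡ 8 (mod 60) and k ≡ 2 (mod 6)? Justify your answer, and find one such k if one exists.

k = 8

Here gcd(60, 6) = 6, and both 8 and 2 leave remainder 2 mod 6, so the system is consistent.
The smallest candidate k = 8 works directly: 8 ≡ 2 (mod 6).
Check: 8 mod 60 = 8, 8 mod 6 = 2. ✓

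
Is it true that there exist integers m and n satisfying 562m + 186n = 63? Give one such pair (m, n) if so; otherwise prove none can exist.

Both 562 and 186 are divisible by gcd(562, 186) = 2, hence so is any combination 562m + 186n.
However 63 leaves remainder 1 on division by 2.
Therefore 562m + 186n = 63 has no solution in integers.

No, no such integers exist.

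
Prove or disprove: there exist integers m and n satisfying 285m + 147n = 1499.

Any value of 285m + 147n is a multiple of gcd(285, 147) = 3.
But 1499 is not a multiple of 3 (it leaves remainder 2).
So the equation is unsolvable over ℤ.

No such integers exist.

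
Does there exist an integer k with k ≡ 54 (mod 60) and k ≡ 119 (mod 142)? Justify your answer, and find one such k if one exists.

No such integer exists.

gcd(60, 142) = 2. If k ≡ 54 (mod 60) and k ≡ 119 (mod 142), then k ≡ 54 (mod 2) and k ≡ 119 (mod 2).
But 54 mod 2 = 0 while 119 mod 2 = 1, a contradiction.
Therefore no such k exists.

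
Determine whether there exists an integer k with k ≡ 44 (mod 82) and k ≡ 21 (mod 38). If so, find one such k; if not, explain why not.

gcd(82, 38) = 2. If k ≡ 44 (mod 82) and k ≡ 21 (mod 38), then k ≡ 44 (mod 2) and k ≡ 21 (mod 2).
But 44 mod 2 = 0 while 21 mod 2 = 1, a contradiction.
Therefore no such k exists.

No, no such integer exists.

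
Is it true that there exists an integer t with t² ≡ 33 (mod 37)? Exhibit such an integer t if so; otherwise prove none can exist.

t = 25 works: 25² = 625, and 625 − 33 = 592 = 16·37.

t = 25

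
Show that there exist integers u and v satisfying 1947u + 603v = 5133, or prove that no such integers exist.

u = 94, v = -295

Since gcd(1947, 603) = 3 and 5133 = 3·1711, Bézout's identity guarantees a solution.
Dividing through by 3 reduces the equation to 649u + 201v = 1711.
Euclidean algorithm: 649 = 3·201 + 46, 201 = 4·46 + 17, 46 = 2·17 + 12, 17 = 1·12 + 5, 12 = 2·5 + 2, 5 = 2·2 + 1, 2 = 2·1 + 0.
Unwinding: 1 = 5 − 2·2 = 5 − 2·(12 − 2·5) = −2·12 + 5·5 = −2·12 + 5·(17 − 1·12) = 5·17 − 7·12 = 5·17 − 7·(46 − 2·17) = −7·46 + 19·17 = −7·46 + 19·(201 − 4·46) = 19·201 − 83·46 = 19·201 − 83·(649 − 3·201) = −83·649 + 268·201, i.e. 649·(-83) + 201·268 = 1.
Multiplying through by 1711: u = (-83)·1711 = -142013, v = 268·1711 = 458548 is a solution.
Shifting by a multiple of (201, −649) keeps it a solution: u = -142013 + 707·201 = 94, v = 458548 − 707·649 = -295.
Indeed 1947·94 + 603·(-295) = 183018 − 177885 = 5133.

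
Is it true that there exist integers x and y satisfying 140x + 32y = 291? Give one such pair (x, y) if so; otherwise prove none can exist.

Both 140 and 32 are divisible by gcd(140, 32) = 4, hence so is any combination 140x + 32y.
But 291 = 4·72 + 3, so 4 ∤ 291.
So the equation is unsolvable over ℤ.

No such integers exist.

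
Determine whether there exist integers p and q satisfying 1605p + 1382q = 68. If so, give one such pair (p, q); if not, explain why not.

p = 242, q = -281

Since gcd(1605, 1382) = 1, every integer is an integer combination of 1605 and 1382.
Euclidean algorithm: 1605 = 1·1382 + 223, 1382 = 6·223 + 44, 223 = 5·44 + 3, 44 = 14·3 + 2, 3 = 1·2 + 1, 2 = 2·1 + 0.
Working back up the chain: 1 = 3 − 1·2 = 3 − (44 − 14·3) = −44 + 15·3 = −44 + 15·(223 − 5·44) = 15·223 − 76·44 = 15·223 − 76·(1382 − 6·223) = −76·1382 + 471·223 = −76·1382 + 471·(1605 − 1·1382) = 471·1605 − 547·1382. So 1605·471 + 1382·(-547) = 1.
Times 68: 1605·32028 + 1382·(-37196) = 68, so (32028, -37196) solves it.
Shifting by a multiple of (1382, −1605) keeps it a solution: p = 32028 − 23·1382 = 242, q = -37196 + 23·1605 = -281.
Check: 1605·242 + 1382·(-281) = 388410 − 388342 = 68. ✓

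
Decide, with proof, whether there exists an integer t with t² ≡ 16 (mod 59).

t = 55 works: 55² = 3025, and 3025 − 16 = 3009 = 51·59.

t = 55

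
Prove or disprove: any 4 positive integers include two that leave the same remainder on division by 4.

No; for instance {1, 2, 3, 4} is a counterexample.

Try 4 consecutive integers, 1, 2, 3, 4. Their remainders mod 4 are 1, 2, 3, 0 — pairwise different, as any 4 ≤ 4 consecutive integers have distinct residues.
So no two of them leave the same remainder on division by 4; the claim fails for this set.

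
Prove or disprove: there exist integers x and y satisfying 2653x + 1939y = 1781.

Any value of 2653x + 1939y is a multiple of gcd(2653, 1939) = 7.
However 1781 leaves remainder 3 on division by 7.
Hence no integers x, y satisfy the equation.

No such integers exist.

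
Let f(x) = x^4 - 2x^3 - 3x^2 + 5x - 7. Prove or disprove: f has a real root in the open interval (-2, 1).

f(-2) = 3 and f(1) = -6, which have opposite signs.
Since f is a polynomial it is continuous on [-2, 1].
By the Intermediate Value Theorem, f takes the value 0 somewhere in the open interval.

Such a root exists.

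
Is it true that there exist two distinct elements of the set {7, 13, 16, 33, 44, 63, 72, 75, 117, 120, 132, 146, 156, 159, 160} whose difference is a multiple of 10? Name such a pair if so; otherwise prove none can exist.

Yes: 7 and 117.

Both 7 and 117 leave remainder 7 on division by 10; their difference 110 = 11·10 is a multiple of 10.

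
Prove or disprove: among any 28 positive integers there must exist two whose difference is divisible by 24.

Yes.

Each integer lies in one of the 24 residue classes modulo 24.
Placing 28 integers into 24 classes, some class receives at least two — say a and b.
Equal remainders mean a − b ≡ 0 (mod 24), so 24 divides their difference.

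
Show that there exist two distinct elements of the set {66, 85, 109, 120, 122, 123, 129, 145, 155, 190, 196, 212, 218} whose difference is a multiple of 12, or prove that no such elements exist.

The pair (85, 109) works.

Both 85 and 109 leave remainder 1 on division by 12; their difference 24 = 2·12 is a multiple of 12.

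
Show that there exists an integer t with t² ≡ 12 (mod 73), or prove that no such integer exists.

t = 42

Take t = 42. Then 42² = 1764 = 24·73 + 12, so 42² ≡ 12 (mod 73).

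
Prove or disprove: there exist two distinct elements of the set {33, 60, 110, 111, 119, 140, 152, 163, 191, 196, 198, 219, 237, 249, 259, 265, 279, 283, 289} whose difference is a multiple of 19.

No such pair exists.

Two integers differ by a multiple of 19 exactly when they have the same residue mod 19. The residues are 33↦14, 60↦3, 110↦15, 111↦16, 119↦5, 140↦7, 152↦0, 163↦11, 191↦1, 196↦6, 198↦8, 219↦10, 237↦9, 249↦2, 259↦12, 265↦18, 279↦13, 283↦17, 289↦4.
These 19 residues are pairwise different, hence no difference of two elements is divisible by 19.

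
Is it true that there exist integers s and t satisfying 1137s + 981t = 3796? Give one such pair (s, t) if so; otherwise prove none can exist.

Any value of 1137s + 981t is a multiple of gcd(1137, 981) = 3.
But 3796 = 3·1265 + 1, so 3 ∤ 3796.
Therefore 1137s + 981t = 3796 has no solution in integers.

No, no such integers exist.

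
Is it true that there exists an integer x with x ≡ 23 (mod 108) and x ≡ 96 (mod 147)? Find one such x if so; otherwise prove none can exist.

gcd(108, 147) = 3. If x ≡ 23 (mod 108) and x ≡ 96 (mod 147), then x ≡ 23 (mod 3) and x ≡ 96 (mod 3).
However 23 ≡ 2 and 96 ≡ 0 (mod 3), and 2 ≠ 0.
Hence the system has no solution.

No, no such integer exists.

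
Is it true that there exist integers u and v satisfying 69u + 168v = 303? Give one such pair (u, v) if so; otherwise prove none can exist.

u = 19, v = -6

gcd(69, 168) = 3, and 3 divides 303, so integer solutions exist.
Dividing through by 3 reduces the equation to 23u + 56v = 101.
Dividing repeatedly: 56 = 2·23 + 10, 23 = 2·10 + 3, 10 = 3·3 + 1, 3 = 3·1 + 0.
Working back up the chain: 1 = 10 − 3·3 = 10 − 3·(23 − 2·10) = −3·23 + 7·10 = −3·23 + 7·(56 − 2·23) = 7·56 − 17·23. So 23·(-17) + 56·7 = 1.
Multiplying through by 101: u = (-17)·101 = -1717, v = 7·101 = 707 is a solution.
Shifting by a multiple of (56, −23) keeps it a solution: u = -1717 + 31·56 = 19, v = 707 − 31·23 = -6.
Check: 69·19 + 168·(-6) = 1311 − 1008 = 303. ✓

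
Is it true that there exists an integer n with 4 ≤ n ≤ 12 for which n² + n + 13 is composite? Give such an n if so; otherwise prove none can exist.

At n = 11: 11² + 11 + 13 = 145 = 5·29, which is composite.

n = 11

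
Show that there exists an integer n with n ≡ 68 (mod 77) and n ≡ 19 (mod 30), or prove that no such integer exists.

The moduli 77 and 30 are coprime, so by the Chinese Remainder Theorem a unique solution modulo 2310 exists.
Any solution of the first congruence is n = 68 + 77t; substituting into the second, 77t ≡ 19 − 68 ≡ 11 (mod 30).
77 ≡ 17 (mod 30), so this reads 17t ≡ 11 (mod 30). Note 17·23 = 391 ≡ 1 (mod 30) (as 391 − 1 = 13·30), so 17⁻¹ ≡ 23.
Multiplying by 23: t ≡ 23·11 = 253 ≡ 13 (mod 30).
Taking t = 13 gives n = 68 + 77·13 = 1069.
Check: 1069 mod 77 = 68, 1069 mod 30 = 19. ✓

n = 1069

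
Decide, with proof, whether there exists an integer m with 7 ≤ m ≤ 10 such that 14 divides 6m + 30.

m = 9

m = 9 works, since 6·9 + 30 = 84 = 6·14.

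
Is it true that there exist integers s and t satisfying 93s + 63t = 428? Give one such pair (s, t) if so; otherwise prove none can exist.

No, no such integers exist.

Any value of 93s + 63t is a multiple of gcd(93, 63) = 3.
But 428 = 3·142 + 2, so 3 ∤ 428.
Hence no integers s, t satisfy the equation.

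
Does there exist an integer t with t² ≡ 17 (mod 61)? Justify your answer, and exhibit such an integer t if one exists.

No, no such integer exists.

Apply Euler's criterion with the prime 61: 17 is a quadratic residue iff 17^30 ≡ 1 (mod 61), and a non-residue iff it is ≡ −1.
Repeated squaring mod 61: 17^2 = 289 ≡ 45; 17^4 ≡ 45² = 2025 ≡ 12; 17^8 ≡ 12² = 144 ≡ 22; 17^16 ≡ 22² = 484 ≡ 57.
Since 30 = 16 + 8 + 4 + 2, 17^30 ≡ 57 · 22 · 12 · 45; multiplying out mod 61: 57·22 = 1254 ≡ 34, then 34·12 = 408 ≡ 42, then 42·45 = 1890 ≡ 60. Thus 17^30 ≡ 60 ≡ −1 (mod 61).
By Euler's criterion 17 is a quadratic non-residue mod 61: no t satisfies t² ≡ 17 (mod 61).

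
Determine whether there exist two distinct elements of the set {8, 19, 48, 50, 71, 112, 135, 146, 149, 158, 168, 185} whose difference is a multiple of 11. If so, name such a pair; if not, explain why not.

The pair (8, 19) works.

Reduce each element mod 11: 8↦8, 19↦8, 48↦4, 50↦6, 71↦5, 112↦2, 135↦3, 146↦3, 149↦6, 158↦4, 168↦3, 185↦9. The residue 8 repeats (at 8 and 19), and 19 − 8 = 11 = 1·11.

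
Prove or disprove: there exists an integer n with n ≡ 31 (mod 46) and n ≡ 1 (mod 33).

n = 859

Since 46 and 33 share no common factor, CRT says the pair of congruences has a solution (unique mod 1518).
Any solution of the first congruence is n = 31 + 46t; substituting into the second, 46t ≡ 1 − 31 ≡ 3 (mod 33).
46 ≡ 13 (mod 33), so this reads 13t ≡ 3 (mod 33). Note 13·28 = 364 ≡ 1 (mod 33) (as 364 − 1 = 11·33), so 13⁻¹ ≡ 28.
Multiplying by 28: t ≡ 28·3 = 84 ≡ 18 (mod 33).
Taking t = 18 gives n = 31 + 46·18 = 859.
Verify: 859 = 18·46 + 31 and 859 = 26·33 + 1. ✓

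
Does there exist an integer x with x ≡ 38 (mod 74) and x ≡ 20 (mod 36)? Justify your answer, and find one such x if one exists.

x = 704

The moduli are not coprime: gcd(74, 36) = 2. Compatibility requires 2 ∣ (20 − 38) = -18, which holds, so solutions exist.
Write x = 38 + 74t. Then 74t ≡ 20 − 38 ≡ 18 (mod 36); dividing through by 2 gives 37t ≡ 9 (mod 18).
37 ≡ 1 (mod 18), so this reads 1t ≡ 9 (mod 18). So t ≡ 9 (mod 18).
Then x = 38 + 74·9 = 704.
Indeed 704 ≡ 38 (mod 74) and 704 ≡ 20 (mod 36).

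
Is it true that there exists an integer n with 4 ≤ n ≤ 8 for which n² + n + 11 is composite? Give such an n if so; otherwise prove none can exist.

There is no such integer n in that range.

The values for n = 4, 5, …, 8 are 31, 41, 53, 67, 83, and each of these is prime.
So no value in the range makes the expression composite.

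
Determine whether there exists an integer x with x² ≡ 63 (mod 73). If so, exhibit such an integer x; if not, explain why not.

No such integer exists.

Apply Euler's criterion with the prime 73: 63 is a quadratic residue iff 63^36 ≡ 1 (mod 73), and a non-residue iff it is ≡ −1.
Squaring successively (mod 73): 63^2 = 3969 ≡ 27; 63^4 ≡ 27² = 729 ≡ 72; 63^8 ≡ 72² = 5184 ≡ 1; 63^16 ≡ 1² = 1 ≡ 1; 63^32 ≡ 1² = 1 ≡ 1.
Since 36 = 32 + 4, 63^36 ≡ 1 · 72; multiplying out mod 73: 1·72 = 72 ≡ 72. Thus 63^36 ≡ 72 ≡ −1 (mod 73).
By Euler's criterion 63 is a quadratic non-residue mod 73: no x satisfies x² ≡ 63 (mod 73).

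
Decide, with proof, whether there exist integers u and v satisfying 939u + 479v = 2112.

Since gcd(939, 479) = 1, every integer is an integer combination of 939 and 479.
Euclidean algorithm: 939 = 1·479 + 460, 479 = 1·460 + 19, 460 = 24·19 + 4, 19 = 4·4 + 3, 4 = 1·3 + 1, 3 = 3·1 + 0.
Back-substituting, 1 = 4 − 1·3 = 4 − (19 − 4·4) = −19 + 5·4 = −19 + 5·(460 − 24·19) = 5·460 − 121·19 = 5·460 − 121·(479 − 1·460) = −121·479 + 126·460 = −121·479 + 126·(939 − 1·479) = 126·939 − 247·479; that is, 939·126 + 479·(-247) = 1.
Multiplying through by 2112: u = 126·2112 = 266112, v = (-247)·2112 = -521664 is a solution.
The general solution is u = 266112 + 479k, v = -521664 − 939k; taking k = -555 gives the smaller pair u = 267, v = -519.
Check: 939·267 + 479·(-519) = 250713 − 248601 = 2112. ✓

u = 267, v = -519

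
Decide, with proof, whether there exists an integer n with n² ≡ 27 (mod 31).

Apply Euler's criterion with the prime 31: 27 is a quadratic residue iff 27^15 ≡ 1 (mod 31), and a non-residue iff it is ≡ −1.
Squaring successively (mod 31): 27^2 = 729 ≡ 16; 27^4 ≡ 16² = 256 ≡ 8; 27^8 ≡ 8² = 64 ≡ 2.
Since 15 = 8 + 4 + 2 + 1, 27^15 ≡ 2 · 8 · 16 · 27; multiplying out mod 31: 2·8 = 16 ≡ 16, then 16·16 = 256 ≡ 8, then 8·27 = 216 ≡ 30. Thus 27^15 ≡ 30 ≡ −1 (mod 31).
By Euler's criterion 27 is a quadratic non-residue mod 31: no n satisfies n² ≡ 27 (mod 31).

No, no such integer exists.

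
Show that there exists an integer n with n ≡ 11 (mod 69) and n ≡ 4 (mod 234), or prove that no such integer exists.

No such integer exists.

gcd(69, 234) = 3. If n ≡ 11 (mod 69) and n ≡ 4 (mod 234), then n ≡ 11 (mod 3) and n ≡ 4 (mod 3).
However 11 ≡ 2 and 4 ≡ 1 (mod 3), and 2 ≠ 1.
So no integer satisfies both congruences.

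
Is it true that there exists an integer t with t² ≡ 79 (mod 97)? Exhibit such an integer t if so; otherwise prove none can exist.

t = 51

t = 51 works: 51² = 2601, and 2601 − 79 = 2522 = 26·97.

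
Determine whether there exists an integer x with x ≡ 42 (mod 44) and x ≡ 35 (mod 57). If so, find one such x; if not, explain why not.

x = 1802

gcd(44, 57) = 1, so the Chinese Remainder Theorem guarantees exactly one residue class mod 2508 satisfying both.
Any solution of the first congruence is x = 42 + 44t; substituting into the second, 44t ≡ 35 − 42 ≡ 50 (mod 57).
Note 44·35 = 1540 ≡ 1 (mod 57) (as 1540 − 1 = 27·57), so 44⁻¹ ≡ 35.
Therefore t ≡ 35·50 = 1750 ≡ 40 (mod 57).
With t = 40: x = 42 + 44·40 = 1802.
Verify: 1802 = 40·44 + 42 and 1802 = 31·57 + 35. ✓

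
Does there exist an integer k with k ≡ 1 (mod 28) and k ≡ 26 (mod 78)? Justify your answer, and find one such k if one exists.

Both moduli are multiples of 2 = gcd(28, 78), so any solution would satisfy k ≡ 1 and k ≡ 26 modulo 2 simultaneously.
These are incompatible: 1 − 26 = -25 is not divisible by 2.
Therefore no such k exists.

No, no such integer exists.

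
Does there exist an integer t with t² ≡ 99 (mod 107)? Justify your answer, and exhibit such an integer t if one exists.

t = 62

t = 62 works: 62² = 3844, and 3844 − 99 = 3745 = 35·107.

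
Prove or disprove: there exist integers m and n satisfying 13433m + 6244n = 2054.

Any value of 13433m + 6244n is a multiple of gcd(13433, 6244) = 7.
But 2054 = 7·293 + 3, so 7 ∤ 2054.
Hence no integers m, n satisfy the equation.

No, no such integers exist.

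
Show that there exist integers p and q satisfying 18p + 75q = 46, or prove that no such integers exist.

gcd(18, 75) = 3, so every integer of the form 18p + 75q is a multiple of 3.
But 46 is not a multiple of 3 (it leaves remainder 1).
Therefore 18p + 75q = 46 has no solution in integers.

There are no such integers.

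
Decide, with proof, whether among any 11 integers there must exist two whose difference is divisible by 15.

No; for instance {24, 25, 26, 27, 28, 29, 30, 31, 32, 33, 34} is a counterexample.

Try 11 consecutive integers, 24, 25, …, 34. Their remainders mod 15 are 9, 10, 11, 12, 13, 14, 0, 1, 2, 3, 4 — pairwise different, as any 11 ≤ 15 consecutive integers have distinct residues.
No two share a residue, so no pair has difference divisible by 15; the claim fails for this set.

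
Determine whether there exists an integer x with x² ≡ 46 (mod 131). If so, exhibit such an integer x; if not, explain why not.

x = 96

Take x = 96. Then 96² = 9216 = 70·131 + 46, so 96² ≡ 46 (mod 131).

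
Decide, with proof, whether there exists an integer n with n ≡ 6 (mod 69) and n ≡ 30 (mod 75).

Here gcd(69, 75) = 3, and both 6 and 30 leave remainder 0 mod 3, so the system is consistent.
Write n = 6 + 69t. Then 69t ≡ 30 − 6 ≡ 24 (mod 75); dividing through by 3 gives 23t ≡ 8 (mod 25).
Since 23·12 = 276 = 11·25 + 1, the inverse of 23 mod 25 is 12.
Therefore t ≡ 12·8 = 96 ≡ 21 (mod 25).
Then n = 6 + 69·21 = 1455.
Check: 1455 mod 69 = 6, 1455 mod 75 = 30. ✓

n = 1455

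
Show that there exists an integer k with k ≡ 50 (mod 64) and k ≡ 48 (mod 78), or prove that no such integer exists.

Here gcd(64, 78) = 2, and both 50 and 48 leave remainder 0 mod 2, so the system is consistent.
Write k = 50 + 64t. Then 64t ≡ 48 − 50 ≡ 76 (mod 78); dividing through by 2 gives 32t ≡ 38 (mod 39).
Invert 32 mod 39 by the Euclidean algorithm: 39 = 1·32 + 7, 32 = 4·7 + 4, 7 = 1·4 + 3, 4 = 1·3 + 1, 3 = 3·1 + 0; back-substituting, 1 = 4 − 1·3 = 4 − (7 − 1·4) = −7 + 2·4 = −7 + 2·(32 − 4·7) = 2·32 − 9·7 = 2·32 − 9·(39 − 1·32) = −9·39 + 11·32. Hence 32·11 ≡ 1, so 32⁻¹ ≡ 11 (mod 39).
Multiplying by 11: t ≡ 11·38 = 418 ≡ 28 (mod 39).
Then k = 50 + 64·28 = 1842.
Indeed 1842 ≡ 50 (mod 64) and 1842 ≡ 48 (mod 78).

k = 1842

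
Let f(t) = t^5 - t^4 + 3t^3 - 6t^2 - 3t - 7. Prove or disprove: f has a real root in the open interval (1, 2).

Yes, f has a root in the interval.

f(1) = -13 and f(2) = 3, which have opposite signs.
f is continuous everywhere (it is a polynomial), in particular on [1, 2].
By the Intermediate Value Theorem f must vanish at some point of (1, 2).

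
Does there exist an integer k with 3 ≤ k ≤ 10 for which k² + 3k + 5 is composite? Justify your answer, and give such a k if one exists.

At k = 8: 8² + 3·8 + 5 = 93 = 3·31, which is composite.

k = 8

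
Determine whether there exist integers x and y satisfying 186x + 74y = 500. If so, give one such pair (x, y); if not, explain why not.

x = 19, y = -41

gcd(186, 74) = 2, and 2 divides 500, so integer solutions exist.
Dividing through by 2 reduces the equation to 93x + 37y = 250.
Dividing repeatedly: 93 = 2·37 + 19, 37 = 1·19 + 18, 19 = 1·18 + 1, 18 = 18·1 + 0.
Unwinding: 1 = 19 − 1·18 = 19 − (37 − 1·19) = −37 + 2·19 = −37 + 2·(93 − 2·37) = 2·93 − 5·37, i.e. 93·2 + 37·(-5) = 1.
Times 250: 93·500 + 37·(-1250) = 250, so (500, -1250) solves it.
Subtracting 13·37 from x and adding 13·93 to y gives the tidier solution (19, -41).
Check: 186·19 + 74·(-41) = 3534 − 3034 = 500. ✓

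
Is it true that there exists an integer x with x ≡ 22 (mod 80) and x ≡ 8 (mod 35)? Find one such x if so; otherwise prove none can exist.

There is no such integer.

Both moduli are multiples of 5 = gcd(80, 35), so any solution would satisfy x ≡ 22 and x ≡ 8 modulo 5 simultaneously.
These are incompatible: 22 − 8 = 14 is not divisible by 5.
Hence the system has no solution.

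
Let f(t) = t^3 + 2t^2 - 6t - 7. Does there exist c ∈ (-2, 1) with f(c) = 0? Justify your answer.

f(-2) = 5 and f(1) = -10, which have opposite signs.
Since f is a polynomial it is continuous on [-2, 1].
So by the Intermediate Value Theorem there is a c strictly between -2 and 1 with f(c) = 0.

Yes, such a c exists.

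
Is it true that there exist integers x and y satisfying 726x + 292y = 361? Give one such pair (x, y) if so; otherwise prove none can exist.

Any value of 726x + 292y is a multiple of gcd(726, 292) = 2.
But 361 = 2·180 + 1, so 2 ∤ 361.
Hence no integers x, y satisfy the equation.

No such integers exist.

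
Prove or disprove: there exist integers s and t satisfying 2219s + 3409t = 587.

Both 2219 and 3409 are divisible by gcd(2219, 3409) = 7, hence so is any combination 2219s + 3409t.
However 587 leaves remainder 6 on division by 7.
Hence no integers s, t satisfy the equation.

No, no such integers exist.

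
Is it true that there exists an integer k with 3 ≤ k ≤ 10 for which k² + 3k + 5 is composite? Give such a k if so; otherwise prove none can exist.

At k = 7: 7² + 3·7 + 5 = 75 = 3·25, which is composite.

k = 7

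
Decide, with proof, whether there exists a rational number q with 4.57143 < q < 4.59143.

Look for a denominator N such that an integer falls strictly between N·4.57143 and N·4.59143. N = 12 works: 12·4.57143 = 54.85716 < 55 < 55.09716 = 12·4.59143.
Dividing back, 4.57143 < 55/12 < 4.59143, and 55/12 is rational.

q = 55/12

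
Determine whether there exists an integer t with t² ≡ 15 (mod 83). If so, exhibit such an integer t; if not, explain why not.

83 is prime, so by Euler's criterion 15 is a square mod 83 iff 15^((83−1)/2) = 15^41 ≡ 1 (mod 83).
Squaring successively (mod 83): 15^2 = 225 ≡ 59; 15^4 ≡ 59² = 3481 ≡ 78; 15^8 ≡ 78² = 6084 ≡ 25; 15^16 ≡ 25² = 625 ≡ 44; 15^32 ≡ 44² = 1936 ≡ 27.
Since 41 = 32 + 8 + 1, 15^41 ≡ 27 · 25 · 15; multiplying out mod 83: 27·25 = 675 ≡ 11, then 11·15 = 165 ≡ 82. Thus 15^41 ≡ 82 ≡ −1 (mod 83).
By Euler's criterion 15 is a quadratic non-residue mod 83: no t satisfies t² ≡ 15 (mod 83).

No, no such integer exists.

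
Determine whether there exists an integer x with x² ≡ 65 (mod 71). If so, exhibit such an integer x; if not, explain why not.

No such integer exists.

71 is prime, so by Euler's criterion 65 is a square mod 71 iff 65^((71−1)/2) = 65^35 ≡ 1 (mod 71).
Squaring successively (mod 71): 65^2 = 4225 ≡ 36; 65^4 ≡ 36² = 1296 ≡ 18; 65^8 ≡ 18² = 324 ≡ 40; 65^16 ≡ 40² = 1600 ≡ 38; 65^32 ≡ 38² = 1444 ≡ 24.
Since 35 = 32 + 2 + 1, 65^35 ≡ 24 · 36 · 65; multiplying out mod 71: 24·36 = 864 ≡ 12, then 12·65 = 780 ≡ 70. Thus 65^35 ≡ 70 ≡ −1 (mod 71).
By Euler's criterion 65 is a quadratic non-residue mod 71: no x satisfies x² ≡ 65 (mod 71).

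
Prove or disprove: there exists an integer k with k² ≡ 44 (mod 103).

There is no such integer.

103 is prime, so by Euler's criterion 44 is a square mod 103 iff 44^((103−1)/2) = 44^51 ≡ 1 (mod 103).
Squaring successively (mod 103): 44^2 = 1936 ≡ 82; 44^4 ≡ 82² = 6724 ≡ 29; 44^8 ≡ 29² = 841 ≡ 17; 44^16 ≡ 17² = 289 ≡ 83; 44^32 ≡ 83² = 6889 ≡ 91.
Since 51 = 32 + 16 + 2 + 1, 44^51 ≡ 91 · 83 · 82 · 44; multiplying out mod 103: 91·83 = 7553 ≡ 34, then 34·82 = 2788 ≡ 7, then 7·44 = 308 ≡ 102. Thus 44^51 ≡ 102 ≡ −1 (mod 103).
By Euler's criterion 44 is a quadratic non-residue mod 103: no k satisfies k² ≡ 44 (mod 103).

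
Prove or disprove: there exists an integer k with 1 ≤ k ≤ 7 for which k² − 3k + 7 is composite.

k = 6

At k = 6: 6² − 3·6 + 7 = 25 = 5·5, which is composite.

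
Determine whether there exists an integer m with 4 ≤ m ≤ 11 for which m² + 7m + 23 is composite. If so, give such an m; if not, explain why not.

m = 7

At m = 7: 7² + 7·7 + 23 = 121 = 11·11, which is composite.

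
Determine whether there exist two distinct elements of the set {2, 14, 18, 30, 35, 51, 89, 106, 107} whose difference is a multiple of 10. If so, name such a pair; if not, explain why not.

Reduce each element modulo 10: 2↦2, 14↦4, 18↦8, 30↦0, 35↦5, 51↦1, 89↦9, 106↦6, 107↦7.
No residue repeats among the 9 elements, so no pair has difference ≡ 0 (mod 10).

No such pair exists.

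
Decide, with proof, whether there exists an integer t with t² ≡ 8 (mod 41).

t = 7

Take t = 7. Then 7² = 49 = 1·41 + 8, so 7² ≡ 8 (mod 41).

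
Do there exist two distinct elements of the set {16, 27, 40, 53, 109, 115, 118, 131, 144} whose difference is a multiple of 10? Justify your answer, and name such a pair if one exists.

No such pair exists.

Two integers differ by a multiple of 10 exactly when they have the same residue mod 10. The residues are 16↦6, 27↦7, 40↦0, 53↦3, 109↦9, 115↦5, 118↦8, 131↦1, 144↦4.
These 9 residues are pairwise different, hence no difference of two elements is divisible by 10.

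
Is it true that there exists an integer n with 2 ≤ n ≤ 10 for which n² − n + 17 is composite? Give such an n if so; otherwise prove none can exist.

No, no such integer n in that range exists.

The values for n = 2, 3, …, 10 are 19, 23, 29, 37, 47, 59, 73, 89, 107, and each of these is prime.
So no value in the range makes the expression composite.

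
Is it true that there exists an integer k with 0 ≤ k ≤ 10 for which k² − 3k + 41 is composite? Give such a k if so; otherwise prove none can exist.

At k = 1: 1² − 3·1 + 41 = 39 = 3·13, which is composite.

k = 1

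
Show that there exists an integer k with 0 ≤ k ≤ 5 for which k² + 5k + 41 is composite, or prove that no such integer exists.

k = 2

At k = 2: 2² + 5·2 + 41 = 55 = 5·11, which is composite.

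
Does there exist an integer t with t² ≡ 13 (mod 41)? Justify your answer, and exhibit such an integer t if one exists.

No, no such integer exists.

Apply Euler's criterion with the prime 41: 13 is a quadratic residue iff 13^20 ≡ 1 (mod 41), and a non-residue iff it is ≡ −1.
Repeated squaring mod 41: 13^2 = 169 ≡ 5; 13^4 ≡ 5² = 25 ≡ 25; 13^8 ≡ 25² = 625 ≡ 10; 13^16 ≡ 10² = 100 ≡ 18.
Since 20 = 16 + 4, 13^20 ≡ 18 · 25; multiplying out mod 41: 18·25 = 450 ≡ 40. Thus 13^20 ≡ 40 ≡ −1 (mod 41).
By Euler's criterion 13 is a quadratic non-residue mod 41: no t satisfies t² ≡ 13 (mod 41).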